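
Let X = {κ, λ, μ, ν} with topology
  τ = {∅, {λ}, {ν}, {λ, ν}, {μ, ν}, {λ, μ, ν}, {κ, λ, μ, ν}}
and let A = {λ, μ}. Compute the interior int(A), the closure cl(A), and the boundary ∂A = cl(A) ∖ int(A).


int(A) = {λ}, cl(A) = {κ, λ, μ}, ∂A = {κ, μ}.

Closed sets in (X, τ) are complements of opens:
  closed(X, τ) = {∅, {κ}, {κ, λ}, {κ, μ}, {κ, λ, μ}, {κ, μ, ν}, {κ, λ, μ, ν}}.
int(A) = ⋃ {U ∈ τ : U ⊆ A}. Opens contained in A: ∅, {λ}.
Taking the union of these: int(A) = {λ}.
cl(A) = ⋂ {C closed : A ⊆ C}. Closed sets containing A: {κ, λ, μ}, {κ, λ, μ, ν}.
Intersecting these: cl(A) = {κ, λ, μ}.
∂A = cl(A) ∖ int(A) = {κ, λ, μ} ∖ {λ} = {κ, μ}.


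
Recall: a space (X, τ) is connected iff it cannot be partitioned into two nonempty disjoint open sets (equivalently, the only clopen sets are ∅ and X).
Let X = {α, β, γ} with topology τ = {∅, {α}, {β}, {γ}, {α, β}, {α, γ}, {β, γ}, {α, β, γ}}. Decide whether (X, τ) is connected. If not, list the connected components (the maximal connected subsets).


(X, τ) is disconnected; components = [{α}, {β}, {γ}].

Find clopen sets (U ∈ τ with X ∖ U ∈ τ):
  U = ∅, X ∖ U = {α, β, γ} — both open, so U is clopen.
  U = {α}, X ∖ U = {β, γ} — both open, so U is clopen.
  U = {β}, X ∖ U = {α, γ} — both open, so U is clopen.
  U = {γ}, X ∖ U = {α, β} — both open, so U is clopen.
  U = {α, β}, X ∖ U = {γ} — both open, so U is clopen.
  U = {α, γ}, X ∖ U = {β} — both open, so U is clopen.
  U = {β, γ}, X ∖ U = {α} — both open, so U is clopen.
  U = {α, β, γ}, X ∖ U = ∅ — both open, so U is clopen.
Nontrivial clopen(s) exist: e.g. {β}. So (X, τ) is disconnected.
Compute connected components by grouping points that agree on all clopens:
  component: {α}
  component: {β}
  component: {γ}


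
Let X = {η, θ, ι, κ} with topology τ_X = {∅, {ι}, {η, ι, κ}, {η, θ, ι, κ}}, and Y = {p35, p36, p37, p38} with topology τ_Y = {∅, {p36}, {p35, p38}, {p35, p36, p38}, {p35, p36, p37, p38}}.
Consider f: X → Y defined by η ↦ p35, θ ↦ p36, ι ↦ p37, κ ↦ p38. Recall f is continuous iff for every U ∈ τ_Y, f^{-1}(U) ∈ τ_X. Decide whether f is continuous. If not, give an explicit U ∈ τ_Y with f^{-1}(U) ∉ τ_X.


f is NOT continuous.

Compute f^{-1}(U) for each U ∈ τ_Y:
  U = ∅: f^{-1}(U) = ∅ ∈ τ_X ✓.
  U = {p36}: f^{-1}(U) = {θ} ∉ τ_X ✗.
  U = {p35, p38}: f^{-1}(U) = {η, κ} ∉ τ_X ✗.
  U = {p35, p36, p38}: f^{-1}(U) = {η, θ, κ} ∉ τ_X ✗.
  U = {p35, p36, p37, p38}: f^{-1}(U) = {η, θ, ι, κ} ∈ τ_X ✓.
Found U = {p36} with f^{-1}(U) = {θ} not in τ_X. Therefore f is NOT continuous.


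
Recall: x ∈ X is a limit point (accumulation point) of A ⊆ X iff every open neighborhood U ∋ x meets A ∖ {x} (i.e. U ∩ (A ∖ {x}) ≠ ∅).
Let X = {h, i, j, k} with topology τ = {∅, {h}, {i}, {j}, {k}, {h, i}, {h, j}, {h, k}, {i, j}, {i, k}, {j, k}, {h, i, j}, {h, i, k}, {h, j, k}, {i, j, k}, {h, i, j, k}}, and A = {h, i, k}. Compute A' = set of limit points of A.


A' = ∅

For each x ∈ X, list the open sets U ∈ τ with x ∈ U, then check whether U ∩ (A ∖ {x}) ≠ ∅ for every such U.
  x = h: open {h} ∋ x has {h} ∩ (A ∖ {h}) = ∅, so x is NOT a limit point.
  x = i: open {i} ∋ x has {i} ∩ (A ∖ {i}) = ∅, so x is NOT a limit point.
  x = j: open {j} ∋ x has {j} ∩ (A ∖ {j}) = ∅, so x is NOT a limit point.
  x = k: open {k} ∋ x has {k} ∩ (A ∖ {k}) = ∅, so x is NOT a limit point.
Collecting: A' = ∅.


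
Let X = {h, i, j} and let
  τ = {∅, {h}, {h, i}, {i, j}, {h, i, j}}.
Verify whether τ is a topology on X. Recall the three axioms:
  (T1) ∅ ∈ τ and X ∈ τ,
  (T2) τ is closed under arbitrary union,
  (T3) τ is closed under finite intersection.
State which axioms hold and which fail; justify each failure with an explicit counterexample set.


τ is NOT a topology on X.

Axiom (T1): ∅ ∈ τ? Yes; X ∈ τ? Yes.
Axiom (T2/T3): check pairwise unions and intersections of members of τ.
Counterexample for (T3): {h, i} ∩ {i, j} = {i} ∉ τ. Therefore τ is NOT a topology.


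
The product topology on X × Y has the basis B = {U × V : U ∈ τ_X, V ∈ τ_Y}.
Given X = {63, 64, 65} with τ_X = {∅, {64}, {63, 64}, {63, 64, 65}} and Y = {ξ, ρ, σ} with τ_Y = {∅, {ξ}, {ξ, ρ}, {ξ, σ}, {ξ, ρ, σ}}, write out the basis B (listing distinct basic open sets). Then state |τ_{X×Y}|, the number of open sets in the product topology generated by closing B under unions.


Basis B = {∅ × ∅, {64} × {ξ}, {63, 64} × {ξ}, {64} × {ξ, ρ}, {64} × {ξ, σ}, {63, 64, 65} × {ξ}, {64} × {ξ, ρ, σ}, {63, 64} × {ξ, ρ}, {63, 64} × {ξ, σ}, {63, 64} × {ξ, ρ, σ}, {63, 64, 65} × {ξ, ρ}, {63, 64, 65} × {ξ, σ}, {63, 64, 65} × {ξ, ρ, σ}}; |τ_{X×Y}| = 30.

Enumerate products U × V with U ∈ τ_X, V ∈ τ_Y (deduplicated):
  ∅ × ∅ = {} (∅)
  {64} × {ξ} = {(64,ξ)}
  {63, 64} × {ξ} = {(63,ξ), (64,ξ)}
  {64} × {ξ, ρ} = {(64,ξ), (64,ρ)}
  {64} × {ξ, σ} = {(64,ξ), (64,σ)}
  {63, 64, 65} × {ξ} = {(63,ξ), (64,ξ), (65,ξ)}
  {64} × {ξ, ρ, σ} = {(64,ξ), (64,ρ), (64,σ)}
  {63, 64} × {ξ, ρ} = {(63,ξ), (63,ρ), (64,ξ), (64,ρ)}
  {63, 64} × {ξ, σ} = {(63,ξ), (63,σ), (64,ξ), (64,σ)}
  {63, 64} × {ξ, ρ, σ} = {(63,ξ), (63,ρ), (63,σ), (64,ξ), (64,ρ), (64,σ)}
  {63, 64, 65} × {ξ, ρ} = {(63,ξ), (63,ρ), (64,ξ), (64,ρ), (65,ξ), (65,ρ)}
  {63, 64, 65} × {ξ, σ} = {(63,ξ), (63,σ), (64,ξ), (64,σ), (65,ξ), (65,σ)}
  {63, 64, 65} × {ξ, ρ, σ} = {(63,ξ), (63,ρ), (63,σ), (64,ξ), (64,ρ), (64,σ), (65,ξ), (65,ρ), (65,σ)}
These 13 distinct sets form the basis B.
Close under arbitrary unions to get τ_{X×Y}; counting gives |τ_{X×Y}| = 30.


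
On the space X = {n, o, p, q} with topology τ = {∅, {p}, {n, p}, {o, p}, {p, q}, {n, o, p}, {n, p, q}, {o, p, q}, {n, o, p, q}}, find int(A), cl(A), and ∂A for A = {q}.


int(A) = ∅, cl(A) = {q}, ∂A = {q}.

Closed sets in (X, τ) are complements of opens:
  closed(X, τ) = {∅, {n}, {o}, {q}, {n, o}, {n, q}, {o, q}, {n, o, q}, {n, o, p, q}}.
int(A) = ⋃ {U ∈ τ : U ⊆ A}. Opens contained in A: ∅.
Taking the union of these: int(A) = ∅.
cl(A) = ⋂ {C closed : A ⊆ C}. Closed sets containing A: {q}, {n, q}, {o, q}, {n, o, q}, {n, o, p, q}.
Intersecting these: cl(A) = {q}.
∂A = cl(A) ∖ int(A) = {q} ∖ ∅ = {q}.


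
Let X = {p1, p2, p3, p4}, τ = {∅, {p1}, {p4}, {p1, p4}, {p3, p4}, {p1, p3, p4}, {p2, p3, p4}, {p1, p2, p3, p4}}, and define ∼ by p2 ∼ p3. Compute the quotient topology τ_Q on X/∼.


X/∼ = {[p1], [p2=p3], [p4]}; |τ_Q| = 6.

Equivalence classes: [p1], [p2=p3], [p4].
Quotient map π: X → X/∼ sends p1 ↦ [p1], p2 ↦ [p2=p3], p3 ↦ [p2=p3], p4 ↦ [p4].
For each subset V ⊆ X/∼, compute π^{-1}(V) ⊆ X and check whether π^{-1}(V) ∈ τ. V is open in τ_Q iff π^{-1}(V) ∈ τ.
  V = {}: π^{-1}(V) = ∅ ∈ τ ✓.
  V = {[p1]}: π^{-1}(V) = {p1} ∈ τ ✓.
  V = {[p2=p3]}: π^{-1}(V) = {p2, p3} ∉ τ ✗.
  V = {[p1], [p2=p3]}: π^{-1}(V) = {p1, p2, p3} ∉ τ ✗.
  V = {[p4]}: π^{-1}(V) = {p4} ∈ τ ✓.
  V = {[p1], [p4]}: π^{-1}(V) = {p1, p4} ∈ τ ✓.
  V = {[p2=p3], [p4]}: π^{-1}(V) = {p2, p3, p4} ∈ τ ✓.
  V = {[p1], [p2=p3], [p4]}: π^{-1}(V) = {p1, p2, p3, p4} ∈ τ ✓.
Open sets in the quotient: τ_Q = {{}, {[p1]}, {[p4]}, {[p1], [p4]}, {[p2=p3], [p4]}, {[p1], [p2=p3], [p4]}} (6 elements).


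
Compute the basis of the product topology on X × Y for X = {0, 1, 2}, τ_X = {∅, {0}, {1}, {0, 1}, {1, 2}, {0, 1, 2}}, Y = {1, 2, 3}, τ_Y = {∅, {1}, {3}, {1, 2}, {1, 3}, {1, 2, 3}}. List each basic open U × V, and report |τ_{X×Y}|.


Basis B = {∅ × ∅, {0} × {1}, {0} × {3}, {1} × {1}, {1} × {3}, {0} × {1, 2}, {0} × {1, 3}, {0, 1} × {1}, {0, 1} × {3}, {1} × {1, 2}, {1} × {1, 3}, {1, 2} × {1}, {1, 2} × {3}, {0} × {1, 2, 3}, {0, 1, 2} × {1}, {0, 1, 2} × {3}, {1} × {1, 2, 3}, {0, 1} × {1, 2}, {0, 1} × {1, 3}, {1, 2} × {1, 2}, {1, 2} × {1, 3}, {0, 1} × {1, 2, 3}, {0, 1, 2} × {1, 2}, {0, 1, 2} × {1, 3}, {1, 2} × {1, 2, 3}, {0, 1, 2} × {1, 2, 3}}; |τ_{X×Y}| = 108.

Enumerate products U × V with U ∈ τ_X, V ∈ τ_Y (deduplicated):
  ∅ × ∅ = {} (∅)
  {0} × {1} = {(0,1)}
  {0} × {3} = {(0,3)}
  {1} × {1} = {(1,1)}
  {1} × {3} = {(1,3)}
  {0} × {1, 2} = {(0,1), (0,2)}
  {0} × {1, 3} = {(0,1), (0,3)}
  {0, 1} × {1} = {(0,1), (1,1)}
  {0, 1} × {3} = {(0,3), (1,3)}
  {1} × {1, 2} = {(1,1), (1,2)}
  {1} × {1, 3} = {(1,1), (1,3)}
  {1, 2} × {1} = {(1,1), (2,1)}
  {1, 2} × {3} = {(1,3), (2,3)}
  {0} × {1, 2, 3} = {(0,1), (0,2), (0,3)}
  {0, 1, 2} × {1} = {(0,1), (1,1), (2,1)}
  {0, 1, 2} × {3} = {(0,3), (1,3), (2,3)}
  {1} × {1, 2, 3} = {(1,1), (1,2), (1,3)}
  {0, 1} × {1, 2} = {(0,1), (0,2), (1,1), (1,2)}
  {0, 1} × {1, 3} = {(0,1), (0,3), (1,1), (1,3)}
  {1, 2} × {1, 2} = {(1,1), (1,2), (2,1), (2,2)}
  {1, 2} × {1, 3} = {(1,1), (1,3), (2,1), (2,3)}
  {0, 1} × {1, 2, 3} = {(0,1), (0,2), (0,3), (1,1), (1,2), (1,3)}
  {0, 1, 2} × {1, 2} = {(0,1), (0,2), (1,1), (1,2), (2,1), (2,2)}
  {0, 1, 2} × {1, 3} = {(0,1), (0,3), (1,1), (1,3), (2,1), (2,3)}
  {1, 2} × {1, 2, 3} = {(1,1), (1,2), (1,3), (2,1), (2,2), (2,3)}
  {0, 1, 2} × {1, 2, 3} = {(0,1), (0,2), (0,3), (1,1), (1,2), (1,3), (2,1), (2,2), (2,3)}
These 26 distinct sets form the basis B.
Close under arbitrary unions to get τ_{X×Y}; counting gives |τ_{X×Y}| = 108.


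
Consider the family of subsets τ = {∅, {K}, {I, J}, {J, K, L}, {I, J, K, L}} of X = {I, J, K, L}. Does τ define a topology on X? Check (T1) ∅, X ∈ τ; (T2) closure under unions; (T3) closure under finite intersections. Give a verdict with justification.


τ is NOT a topology on X.

Axiom (T1): ∅ ∈ τ? Yes; X ∈ τ? Yes.
Axiom (T2/T3): check pairwise unions and intersections of members of τ.
Counterexample for (T2): {K} ∪ {I, J} = {I, J, K} ∉ τ. Therefore τ is NOT a topology.


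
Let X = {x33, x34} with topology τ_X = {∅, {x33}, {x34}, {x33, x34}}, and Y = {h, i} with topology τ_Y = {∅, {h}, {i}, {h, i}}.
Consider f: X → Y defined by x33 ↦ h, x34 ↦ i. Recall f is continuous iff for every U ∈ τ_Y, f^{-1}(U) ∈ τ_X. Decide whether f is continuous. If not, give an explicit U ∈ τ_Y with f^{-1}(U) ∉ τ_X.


f IS continuous.

Compute f^{-1}(U) for each U ∈ τ_Y:
  U = ∅: f^{-1}(U) = ∅ ∈ τ_X ✓.
  U = {h}: f^{-1}(U) = {x33} ∈ τ_X ✓.
  U = {i}: f^{-1}(U) = {x34} ∈ τ_X ✓.
  U = {h, i}: f^{-1}(U) = {x33, x34} ∈ τ_X ✓.
Every preimage lies in τ_X, so f IS continuous.


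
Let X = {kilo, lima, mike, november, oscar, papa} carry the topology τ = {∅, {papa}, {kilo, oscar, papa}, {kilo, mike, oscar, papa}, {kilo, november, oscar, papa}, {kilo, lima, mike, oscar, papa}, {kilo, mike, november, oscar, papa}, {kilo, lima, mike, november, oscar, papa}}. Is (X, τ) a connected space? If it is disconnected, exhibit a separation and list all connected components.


(X, τ) is connected.

Find clopen sets (U ∈ τ with X ∖ U ∈ τ):
  U = ∅, X ∖ U = {kilo, lima, mike, november, oscar, papa} — both open, so U is clopen.
  U = {kilo, lima, mike, november, oscar, papa}, X ∖ U = ∅ — both open, so U is clopen.
Only trivial clopens (∅ and X) exist, so (X, τ) is connected.
Compute connected components by grouping points that agree on all clopens:
  component: {kilo, lima, mike, november, oscar, papa}


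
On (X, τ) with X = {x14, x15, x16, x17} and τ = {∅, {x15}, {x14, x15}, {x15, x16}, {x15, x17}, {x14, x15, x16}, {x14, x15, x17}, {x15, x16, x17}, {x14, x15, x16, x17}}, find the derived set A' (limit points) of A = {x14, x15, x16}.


A' = {x14, x16, x17}

For each x ∈ X, list the open sets U ∈ τ with x ∈ U, then check whether U ∩ (A ∖ {x}) ≠ ∅ for every such U.
  x = x14: opens ∋ x are {x14, x15}, {x14, x15, x16}, {x14, x15, x17}, {x14, x15, x16, x17}; each meets A ∖ {x14}, so x IS a limit point.
  x = x15: open {x15} ∋ x has {x15} ∩ (A ∖ {x15}) = ∅, so x is NOT a limit point.
  x = x16: opens ∋ x are {x15, x16}, {x14, x15, x16}, {x15, x16, x17}, {x14, x15, x16, x17}; each meets A ∖ {x16}, so x IS a limit point.
  x = x17: opens ∋ x are {x15, x17}, {x14, x15, x17}, {x15, x16, x17}, {x14, x15, x16, x17}; each meets A ∖ {x17}, so x IS a limit point.
Collecting: A' = {x14, x16, x17}.


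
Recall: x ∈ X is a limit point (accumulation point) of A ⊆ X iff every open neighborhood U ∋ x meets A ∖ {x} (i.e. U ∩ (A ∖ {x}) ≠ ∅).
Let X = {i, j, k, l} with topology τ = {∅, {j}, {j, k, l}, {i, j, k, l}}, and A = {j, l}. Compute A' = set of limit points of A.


A' = {i, k, l}

For each x ∈ X, list the open sets U ∈ τ with x ∈ U, then check whether U ∩ (A ∖ {x}) ≠ ∅ for every such U.
  x = i: opens ∋ x are {i, j, k, l}; each meets A ∖ {i}, so x IS a limit point.
  x = j: open {j} ∋ x has {j} ∩ (A ∖ {j}) = ∅, so x is NOT a limit point.
  x = k: opens ∋ x are {j, k, l}, {i, j, k, l}; each meets A ∖ {k}, so x IS a limit point.
  x = l: opens ∋ x are {j, k, l}, {i, j, k, l}; each meets A ∖ {l}, so x IS a limit point.
Collecting: A' = {i, k, l}.


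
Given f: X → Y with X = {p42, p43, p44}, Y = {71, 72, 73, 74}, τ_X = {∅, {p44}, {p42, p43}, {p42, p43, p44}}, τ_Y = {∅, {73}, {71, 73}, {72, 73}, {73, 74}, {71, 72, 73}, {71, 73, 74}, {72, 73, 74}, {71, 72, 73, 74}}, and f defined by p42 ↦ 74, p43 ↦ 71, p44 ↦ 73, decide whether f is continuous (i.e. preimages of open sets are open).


f is NOT continuous.

Compute f^{-1}(U) for each U ∈ τ_Y:
  U = ∅: f^{-1}(U) = ∅ ∈ τ_X ✓.
  U = {73}: f^{-1}(U) = {p44} ∈ τ_X ✓.
  U = {71, 73}: f^{-1}(U) = {p43, p44} ∉ τ_X ✗.
  U = {72, 73}: f^{-1}(U) = {p44} ∈ τ_X ✓.
  U = {73, 74}: f^{-1}(U) = {p42, p44} ∉ τ_X ✗.
  U = {71, 72, 73}: f^{-1}(U) = {p43, p44} ∉ τ_X ✗.
  U = {71, 73, 74}: f^{-1}(U) = {p42, p43, p44} ∈ τ_X ✓.
  U = {72, 73, 74}: f^{-1}(U) = {p42, p44} ∉ τ_X ✗.
  U = {71, 72, 73, 74}: f^{-1}(U) = {p42, p43, p44} ∈ τ_X ✓.
Found U = {71, 73} with f^{-1}(U) = {p43, p44} not in τ_X. Therefore f is NOT continuous.


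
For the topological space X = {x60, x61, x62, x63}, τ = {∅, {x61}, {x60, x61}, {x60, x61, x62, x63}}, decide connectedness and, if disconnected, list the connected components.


(X, τ) is connected.

Find clopen sets (U ∈ τ with X ∖ U ∈ τ):
  U = ∅, X ∖ U = {x60, x61, x62, x63} — both open, so U is clopen.
  U = {x60, x61, x62, x63}, X ∖ U = ∅ — both open, so U is clopen.
Only trivial clopens (∅ and X) exist, so (X, τ) is connected.
Compute connected components by grouping points that agree on all clopens:
  component: {x60, x61, x62, x63}


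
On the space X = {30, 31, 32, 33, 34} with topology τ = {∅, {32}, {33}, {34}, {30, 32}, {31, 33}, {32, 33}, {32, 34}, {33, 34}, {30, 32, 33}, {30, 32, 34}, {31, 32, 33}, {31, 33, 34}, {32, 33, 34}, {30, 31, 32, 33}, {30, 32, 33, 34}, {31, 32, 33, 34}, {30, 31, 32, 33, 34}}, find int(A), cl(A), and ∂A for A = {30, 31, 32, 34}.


int(A) = {30, 32, 34}, cl(A) = {30, 31, 32, 34}, ∂A = {31}.

Closed sets in (X, τ) are complements of opens:
  closed(X, τ) = {∅, {30}, {31}, {34}, {30, 31}, {30, 32}, {30, 34}, {31, 33}, {31, 34}, {30, 31, 32}, {30, 31, 33}, {30, 31, 34}, {30, 32, 34}, {31, 33, 34}, {30, 31, 32, 33}, {30, 31, 32, 34}, {30, 31, 33, 34}, {30, 31, 32, 33, 34}}.
int(A) = ⋃ {U ∈ τ : U ⊆ A}. Opens contained in A: ∅, {32}, {34}, {30, 32}, {32, 34}, {30, 32, 34}.
Taking the union of these: int(A) = {30, 32, 34}.
cl(A) = ⋂ {C closed : A ⊆ C}. Closed sets containing A: {30, 31, 32, 34}, {30, 31, 32, 33, 34}.
Intersecting these: cl(A) = {30, 31, 32, 34}.
∂A = cl(A) ∖ int(A) = {30, 31, 32, 34} ∖ {30, 32, 34} = {31}.


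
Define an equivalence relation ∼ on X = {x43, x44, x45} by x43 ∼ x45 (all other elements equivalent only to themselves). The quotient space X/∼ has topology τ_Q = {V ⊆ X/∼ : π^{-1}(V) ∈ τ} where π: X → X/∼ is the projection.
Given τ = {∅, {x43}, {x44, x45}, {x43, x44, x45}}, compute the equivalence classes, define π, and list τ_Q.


X/∼ = {[x43=x45], [x44]}; |τ_Q| = 2.

Equivalence classes: [x43=x45], [x44].
Quotient map π: X → X/∼ sends x43 ↦ [x43=x45], x44 ↦ [x44], x45 ↦ [x43=x45].
For each subset V ⊆ X/∼, compute π^{-1}(V) ⊆ X and check whether π^{-1}(V) ∈ τ. V is open in τ_Q iff π^{-1}(V) ∈ τ.
  V = {}: π^{-1}(V) = ∅ ∈ τ ✓.
  V = {[x43=x45]}: π^{-1}(V) = {x43, x45} ∉ τ ✗.
  V = {[x44]}: π^{-1}(V) = {x44} ∉ τ ✗.
  V = {[x43=x45], [x44]}: π^{-1}(V) = {x43, x44, x45} ∈ τ ✓.
Open sets in the quotient: τ_Q = {{}, {[x43=x45], [x44]}} (2 elements).


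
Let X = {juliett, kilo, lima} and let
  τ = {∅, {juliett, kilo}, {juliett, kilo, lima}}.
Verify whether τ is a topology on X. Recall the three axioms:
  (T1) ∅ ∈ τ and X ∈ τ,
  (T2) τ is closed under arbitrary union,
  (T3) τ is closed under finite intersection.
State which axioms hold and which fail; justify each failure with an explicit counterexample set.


τ IS a topology on X.

Axiom (T1): ∅ ∈ τ? Yes; X ∈ τ? Yes.
Axiom (T2/T3): check pairwise unions and intersections of members of τ.
All pairwise intersections and unions checked — each lies in τ. Therefore τ satisfies (T1), (T2), (T3): it IS a topology on X.


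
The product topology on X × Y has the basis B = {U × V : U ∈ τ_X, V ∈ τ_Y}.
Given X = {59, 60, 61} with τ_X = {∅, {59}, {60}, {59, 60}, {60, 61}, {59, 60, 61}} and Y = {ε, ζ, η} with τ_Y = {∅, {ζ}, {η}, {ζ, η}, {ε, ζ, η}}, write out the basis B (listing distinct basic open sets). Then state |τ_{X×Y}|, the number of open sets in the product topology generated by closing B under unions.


Basis B = {∅ × ∅, {59} × {ζ}, {59} × {η}, {60} × {ζ}, {60} × {η}, {59} × {ζ, η}, {59, 60} × {ζ}, {59, 60} × {η}, {60} × {ζ, η}, {60, 61} × {ζ}, {60, 61} × {η}, {59} × {ε, ζ, η}, {59, 60, 61} × {ζ}, {59, 60, 61} × {η}, {60} × {ε, ζ, η}, {59, 60} × {ζ, η}, {60, 61} × {ζ, η}, {59, 60} × {ε, ζ, η}, {59, 60, 61} × {ζ, η}, {60, 61} × {ε, ζ, η}, {59, 60, 61} × {ε, ζ, η}}; |τ_{X×Y}| = 70.

Enumerate products U × V with U ∈ τ_X, V ∈ τ_Y (deduplicated):
  ∅ × ∅ = {} (∅)
  {59} × {ζ} = {(59,ζ)}
  {59} × {η} = {(59,η)}
  {60} × {ζ} = {(60,ζ)}
  {60} × {η} = {(60,η)}
  {59} × {ζ, η} = {(59,ζ), (59,η)}
  {59, 60} × {ζ} = {(59,ζ), (60,ζ)}
  {59, 60} × {η} = {(59,η), (60,η)}
  {60} × {ζ, η} = {(60,ζ), (60,η)}
  {60, 61} × {ζ} = {(60,ζ), (61,ζ)}
  {60, 61} × {η} = {(60,η), (61,η)}
  {59} × {ε, ζ, η} = {(59,ε), (59,ζ), (59,η)}
  {59, 60, 61} × {ζ} = {(59,ζ), (60,ζ), (61,ζ)}
  {59, 60, 61} × {η} = {(59,η), (60,η), (61,η)}
  {60} × {ε, ζ, η} = {(60,ε), (60,ζ), (60,η)}
  {59, 60} × {ζ, η} = {(59,ζ), (59,η), (60,ζ), (60,η)}
  {60, 61} × {ζ, η} = {(60,ζ), (60,η), (61,ζ), (61,η)}
  {59, 60} × {ε, ζ, η} = {(59,ε), (59,ζ), (59,η), (60,ε), (60,ζ), (60,η)}
  {59, 60, 61} × {ζ, η} = {(59,ζ), (59,η), (60,ζ), (60,η), (61,ζ), (61,η)}
  {60, 61} × {ε, ζ, η} = {(60,ε), (60,ζ), (60,η), (61,ε), (61,ζ), (61,η)}
  {59, 60, 61} × {ε, ζ, η} = {(59,ε), (59,ζ), (59,η), (60,ε), (60,ζ), (60,η), (61,ε), (61,ζ), (61,η)}
These 21 distinct sets form the basis B.
Close under arbitrary unions to get τ_{X×Y}; counting gives |τ_{X×Y}| = 70.


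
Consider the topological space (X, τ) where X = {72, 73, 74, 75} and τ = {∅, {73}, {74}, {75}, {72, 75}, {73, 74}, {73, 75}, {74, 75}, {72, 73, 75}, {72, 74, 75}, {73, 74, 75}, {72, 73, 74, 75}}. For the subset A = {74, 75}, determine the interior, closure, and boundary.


int(A) = {74, 75}, cl(A) = {72, 74, 75}, ∂A = {72}.

Closed sets in (X, τ) are complements of opens:
  closed(X, τ) = {∅, {72}, {73}, {74}, {72, 73}, {72, 74}, {72, 75}, {73, 74}, {72, 73, 74}, {72, 73, 75}, {72, 74, 75}, {72, 73, 74, 75}}.
int(A) = ⋃ {U ∈ τ : U ⊆ A}. Opens contained in A: ∅, {74}, {75}, {74, 75}.
Taking the union of these: int(A) = {74, 75}.
cl(A) = ⋂ {C closed : A ⊆ C}. Closed sets containing A: {72, 74, 75}, {72, 73, 74, 75}.
Intersecting these: cl(A) = {72, 74, 75}.
∂A = cl(A) ∖ int(A) = {72, 74, 75} ∖ {74, 75} = {72}.


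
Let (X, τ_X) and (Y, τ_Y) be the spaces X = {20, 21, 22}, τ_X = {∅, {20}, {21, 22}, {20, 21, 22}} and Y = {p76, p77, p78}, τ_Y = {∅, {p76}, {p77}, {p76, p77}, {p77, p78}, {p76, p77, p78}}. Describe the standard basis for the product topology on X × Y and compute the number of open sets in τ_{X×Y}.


Basis B = {∅ × ∅, {20} × {p76}, {20} × {p77}, {20} × {p76, p77}, {20} × {p77, p78}, {21, 22} × {p76}, {21, 22} × {p77}, {20} × {p76, p77, p78}, {20, 21, 22} × {p76}, {20, 21, 22} × {p77}, {21, 22} × {p76, p77}, {21, 22} × {p77, p78}, {20, 21, 22} × {p76, p77}, {20, 21, 22} × {p77, p78}, {21, 22} × {p76, p77, p78}, {20, 21, 22} × {p76, p77, p78}}; |τ_{X×Y}| = 36.

Enumerate products U × V with U ∈ τ_X, V ∈ τ_Y (deduplicated):
  ∅ × ∅ = {} (∅)
  {20} × {p76} = {(20,p76)}
  {20} × {p77} = {(20,p77)}
  {20} × {p76, p77} = {(20,p76), (20,p77)}
  {20} × {p77, p78} = {(20,p77), (20,p78)}
  {21, 22} × {p76} = {(21,p76), (22,p76)}
  {21, 22} × {p77} = {(21,p77), (22,p77)}
  {20} × {p76, p77, p78} = {(20,p76), (20,p77), (20,p78)}
  {20, 21, 22} × {p76} = {(20,p76), (21,p76), (22,p76)}
  {20, 21, 22} × {p77} = {(20,p77), (21,p77), (22,p77)}
  {21, 22} × {p76, p77} = {(21,p76), (21,p77), (22,p76), (22,p77)}
  {21, 22} × {p77, p78} = {(21,p77), (21,p78), (22,p77), (22,p78)}
  {20, 21, 22} × {p76, p77} = {(20,p76), (20,p77), (21,p76), (21,p77), (22,p76), (22,p77)}
  {20, 21, 22} × {p77, p78} = {(20,p77), (20,p78), (21,p77), (21,p78), (22,p77), (22,p78)}
  {21, 22} × {p76, p77, p78} = {(21,p76), (21,p77), (21,p78), (22,p76), (22,p77), (22,p78)}
  {20, 21, 22} × {p76, p77, p78} = {(20,p76), (20,p77), (20,p78), (21,p76), (21,p77), (21,p78), (22,p76), (22,p77), (22,p78)}
These 16 distinct sets form the basis B.
Close under arbitrary unions to get τ_{X×Y}; counting gives |τ_{X×Y}| = 36.


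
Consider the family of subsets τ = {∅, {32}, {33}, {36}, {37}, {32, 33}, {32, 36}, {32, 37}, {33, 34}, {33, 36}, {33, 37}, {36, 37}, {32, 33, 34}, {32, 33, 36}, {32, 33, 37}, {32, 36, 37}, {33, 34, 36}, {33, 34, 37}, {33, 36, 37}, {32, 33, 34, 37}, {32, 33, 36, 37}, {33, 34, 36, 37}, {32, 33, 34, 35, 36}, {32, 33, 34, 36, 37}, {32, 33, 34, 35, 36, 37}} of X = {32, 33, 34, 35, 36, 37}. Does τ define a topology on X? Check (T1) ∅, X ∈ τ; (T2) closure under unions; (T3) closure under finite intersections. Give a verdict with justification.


τ is NOT a topology on X.

Axiom (T1): ∅ ∈ τ? Yes; X ∈ τ? Yes.
Axiom (T2/T3): check pairwise unions and intersections of members of τ.
Counterexample for (T2): {32} ∪ {33, 34, 36} = {32, 33, 34, 36} ∉ τ. Therefore τ is NOT a topology.


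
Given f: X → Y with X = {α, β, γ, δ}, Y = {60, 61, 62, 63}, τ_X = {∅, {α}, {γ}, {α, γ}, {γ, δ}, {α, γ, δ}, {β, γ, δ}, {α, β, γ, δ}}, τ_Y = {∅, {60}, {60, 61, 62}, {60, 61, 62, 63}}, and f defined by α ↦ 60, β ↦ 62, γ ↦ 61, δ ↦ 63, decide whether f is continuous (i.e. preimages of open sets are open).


f is NOT continuous.

Compute f^{-1}(U) for each U ∈ τ_Y:
  U = ∅: f^{-1}(U) = ∅ ∈ τ_X ✓.
  U = {60}: f^{-1}(U) = {α} ∈ τ_X ✓.
  U = {60, 61, 62}: f^{-1}(U) = {α, β, γ} ∉ τ_X ✗.
  U = {60, 61, 62, 63}: f^{-1}(U) = {α, β, γ, δ} ∈ τ_X ✓.
Found U = {60, 61, 62} with f^{-1}(U) = {α, β, γ} not in τ_X. Therefore f is NOT continuous.


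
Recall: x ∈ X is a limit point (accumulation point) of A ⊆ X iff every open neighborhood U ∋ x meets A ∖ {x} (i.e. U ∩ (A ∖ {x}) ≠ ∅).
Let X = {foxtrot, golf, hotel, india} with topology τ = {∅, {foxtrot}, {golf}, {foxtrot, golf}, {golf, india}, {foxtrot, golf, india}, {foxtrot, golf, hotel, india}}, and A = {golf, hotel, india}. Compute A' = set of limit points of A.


A' = {hotel, india}

For each x ∈ X, list the open sets U ∈ τ with x ∈ U, then check whether U ∩ (A ∖ {x}) ≠ ∅ for every such U.
  x = foxtrot: open {foxtrot} ∋ x has {foxtrot} ∩ (A ∖ {foxtrot}) = ∅, so x is NOT a limit point.
  x = golf: open {golf} ∋ x has {golf} ∩ (A ∖ {golf}) = ∅, so x is NOT a limit point.
  x = hotel: opens ∋ x are {foxtrot, golf, hotel, india}; each meets A ∖ {hotel}, so x IS a limit point.
  x = india: opens ∋ x are {golf, india}, {foxtrot, golf, india}, {foxtrot, golf, hotel, india}; each meets A ∖ {india}, so x IS a limit point.
Collecting: A' = {hotel, india}.


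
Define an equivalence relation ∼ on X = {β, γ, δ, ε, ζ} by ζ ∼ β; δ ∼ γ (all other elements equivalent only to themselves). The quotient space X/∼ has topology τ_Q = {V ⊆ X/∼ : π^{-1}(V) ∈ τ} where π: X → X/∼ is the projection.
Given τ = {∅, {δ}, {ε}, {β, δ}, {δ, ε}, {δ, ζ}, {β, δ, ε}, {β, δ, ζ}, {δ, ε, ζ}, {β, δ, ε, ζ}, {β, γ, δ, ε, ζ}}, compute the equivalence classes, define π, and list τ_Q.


X/∼ = {[β=ζ], [γ=δ], [ε]}; |τ_Q| = 3.

Equivalence classes: [β=ζ], [γ=δ], [ε].
Quotient map π: X → X/∼ sends β ↦ [β=ζ], γ ↦ [γ=δ], δ ↦ [γ=δ], ε ↦ [ε], ζ ↦ [β=ζ].
For each subset V ⊆ X/∼, compute π^{-1}(V) ⊆ X and check whether π^{-1}(V) ∈ τ. V is open in τ_Q iff π^{-1}(V) ∈ τ.
  V = {}: π^{-1}(V) = ∅ ∈ τ ✓.
  V = {[β=ζ]}: π^{-1}(V) = {β, ζ} ∉ τ ✗.
  V = {[γ=δ]}: π^{-1}(V) = {γ, δ} ∉ τ ✗.
  V = {[β=ζ], [γ=δ]}: π^{-1}(V) = {β, γ, δ, ζ} ∉ τ ✗.
  V = {[ε]}: π^{-1}(V) = {ε} ∈ τ ✓.
  V = {[β=ζ], [ε]}: π^{-1}(V) = {β, ε, ζ} ∉ τ ✗.
  V = {[γ=δ], [ε]}: π^{-1}(V) = {γ, δ, ε} ∉ τ ✗.
  V = {[β=ζ], [γ=δ], [ε]}: π^{-1}(V) = {β, γ, δ, ε, ζ} ∈ τ ✓.
Open sets in the quotient: τ_Q = {{}, {[ε]}, {[β=ζ], [γ=δ], [ε]}} (3 elements).


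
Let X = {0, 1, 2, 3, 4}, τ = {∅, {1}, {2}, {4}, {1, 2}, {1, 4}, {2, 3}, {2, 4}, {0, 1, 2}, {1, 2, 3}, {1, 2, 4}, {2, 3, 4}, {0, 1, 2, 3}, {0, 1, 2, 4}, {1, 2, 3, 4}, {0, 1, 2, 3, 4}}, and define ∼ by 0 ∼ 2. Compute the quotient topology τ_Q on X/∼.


X/∼ = {[0=2], [1], [3], [4]}; |τ_Q| = 8.

Equivalence classes: [0=2], [1], [3], [4].
Quotient map π: X → X/∼ sends 0 ↦ [0=2], 1 ↦ [1], 2 ↦ [0=2], 3 ↦ [3], 4 ↦ [4].
For each subset V ⊆ X/∼, compute π^{-1}(V) ⊆ X and check whether π^{-1}(V) ∈ τ. V is open in τ_Q iff π^{-1}(V) ∈ τ.
  V = {}: π^{-1}(V) = ∅ ∈ τ ✓.
  V = {[0=2]}: π^{-1}(V) = {0, 2} ∉ τ ✗.
  V = {[1]}: π^{-1}(V) = {1} ∈ τ ✓.
  V = {[0=2], [1]}: π^{-1}(V) = {0, 1, 2} ∈ τ ✓.
  V = {[3]}: π^{-1}(V) = {3} ∉ τ ✗.
  V = {[0=2], [3]}: π^{-1}(V) = {0, 2, 3} ∉ τ ✗.
  V = {[1], [3]}: π^{-1}(V) = {1, 3} ∉ τ ✗.
  V = {[0=2], [1], [3]}: π^{-1}(V) = {0, 1, 2, 3} ∈ τ ✓.
  V = {[4]}: π^{-1}(V) = {4} ∈ τ ✓.
  V = {[0=2], [4]}: π^{-1}(V) = {0, 2, 4} ∉ τ ✗.
  V = {[1], [4]}: π^{-1}(V) = {1, 4} ∈ τ ✓.
  V = {[0=2], [1], [4]}: π^{-1}(V) = {0, 1, 2, 4} ∈ τ ✓.
  V = {[3], [4]}: π^{-1}(V) = {3, 4} ∉ τ ✗.
  V = {[0=2], [3], [4]}: π^{-1}(V) = {0, 2, 3, 4} ∉ τ ✗.
  V = {[1], [3], [4]}: π^{-1}(V) = {1, 3, 4} ∉ τ ✗.
  V = {[0=2], [1], [3], [4]}: π^{-1}(V) = {0, 1, 2, 3, 4} ∈ τ ✓.
Open sets in the quotient: τ_Q = {{}, {[1]}, {[0=2], [1]}, {[0=2], [1], [3]}, {[4]}, {[1], [4]}, {[0=2], [1], [4]}, {[0=2], [1], [3], [4]}} (8 elements).


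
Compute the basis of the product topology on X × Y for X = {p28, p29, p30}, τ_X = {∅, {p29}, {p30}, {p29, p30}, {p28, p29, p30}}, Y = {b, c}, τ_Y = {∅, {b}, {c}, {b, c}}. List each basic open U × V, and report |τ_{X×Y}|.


Basis B = {∅ × ∅, {p29} × {b}, {p29} × {c}, {p30} × {b}, {p30} × {c}, {p29} × {b, c}, {p29, p30} × {b}, {p29, p30} × {c}, {p30} × {b, c}, {p28, p29, p30} × {b}, {p28, p29, p30} × {c}, {p29, p30} × {b, c}, {p28, p29, p30} × {b, c}}; |τ_{X×Y}| = 25.

Enumerate products U × V with U ∈ τ_X, V ∈ τ_Y (deduplicated):
  ∅ × ∅ = {} (∅)
  {p29} × {b} = {(p29,b)}
  {p29} × {c} = {(p29,c)}
  {p30} × {b} = {(p30,b)}
  {p30} × {c} = {(p30,c)}
  {p29} × {b, c} = {(p29,b), (p29,c)}
  {p29, p30} × {b} = {(p29,b), (p30,b)}
  {p29, p30} × {c} = {(p29,c), (p30,c)}
  {p30} × {b, c} = {(p30,b), (p30,c)}
  {p28, p29, p30} × {b} = {(p28,b), (p29,b), (p30,b)}
  {p28, p29, p30} × {c} = {(p28,c), (p29,c), (p30,c)}
  {p29, p30} × {b, c} = {(p29,b), (p29,c), (p30,b), (p30,c)}
  {p28, p29, p30} × {b, c} = {(p28,b), (p28,c), (p29,b), (p29,c), (p30,b), (p30,c)}
These 13 distinct sets form the basis B.
Close under arbitrary unions to get τ_{X×Y}; counting gives |τ_{X×Y}| = 25.


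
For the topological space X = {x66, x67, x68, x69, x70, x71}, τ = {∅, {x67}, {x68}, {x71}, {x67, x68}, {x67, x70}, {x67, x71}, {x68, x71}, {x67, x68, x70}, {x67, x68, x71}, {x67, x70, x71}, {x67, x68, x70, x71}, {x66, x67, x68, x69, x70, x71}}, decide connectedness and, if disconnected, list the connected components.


(X, τ) is connected.

Find clopen sets (U ∈ τ with X ∖ U ∈ τ):
  U = ∅, X ∖ U = {x66, x67, x68, x69, x70, x71} — both open, so U is clopen.
  U = {x66, x67, x68, x69, x70, x71}, X ∖ U = ∅ — both open, so U is clopen.
Only trivial clopens (∅ and X) exist, so (X, τ) is connected.
Compute connected components by grouping points that agree on all clopens:
  component: {x66, x67, x68, x69, x70, x71}


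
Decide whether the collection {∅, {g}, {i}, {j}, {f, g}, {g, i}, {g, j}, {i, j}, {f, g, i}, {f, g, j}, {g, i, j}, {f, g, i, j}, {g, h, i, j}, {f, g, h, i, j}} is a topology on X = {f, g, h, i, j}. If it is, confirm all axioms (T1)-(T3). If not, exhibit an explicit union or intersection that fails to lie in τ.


τ IS a topology on X.

Axiom (T1): ∅ ∈ τ? Yes; X ∈ τ? Yes.
Axiom (T2/T3): check pairwise unions and intersections of members of τ.
All pairwise intersections and unions checked — each lies in τ. Therefore τ satisfies (T1), (T2), (T3): it IS a topology on X.


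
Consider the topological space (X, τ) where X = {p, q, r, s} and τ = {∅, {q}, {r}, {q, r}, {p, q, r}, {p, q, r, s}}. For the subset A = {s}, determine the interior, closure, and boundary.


int(A) = ∅, cl(A) = {s}, ∂A = {s}.

Closed sets in (X, τ) are complements of opens:
  closed(X, τ) = {∅, {s}, {p, s}, {p, q, s}, {p, r, s}, {p, q, r, s}}.
int(A) = ⋃ {U ∈ τ : U ⊆ A}. Opens contained in A: ∅.
Taking the union of these: int(A) = ∅.
cl(A) = ⋂ {C closed : A ⊆ C}. Closed sets containing A: {s}, {p, s}, {p, q, s}, {p, r, s}, {p, q, r, s}.
Intersecting these: cl(A) = {s}.
∂A = cl(A) ∖ int(A) = {s} ∖ ∅ = {s}.


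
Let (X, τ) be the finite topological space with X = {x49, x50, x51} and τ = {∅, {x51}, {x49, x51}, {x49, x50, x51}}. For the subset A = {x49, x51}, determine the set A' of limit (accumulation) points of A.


A' = {x49, x50}

For each x ∈ X, list the open sets U ∈ τ with x ∈ U, then check whether U ∩ (A ∖ {x}) ≠ ∅ for every such U.
  x = x49: opens ∋ x are {x49, x51}, {x49, x50, x51}; each meets A ∖ {x49}, so x IS a limit point.
  x = x50: opens ∋ x are {x49, x50, x51}; each meets A ∖ {x50}, so x IS a limit point.
  x = x51: open {x51} ∋ x has {x51} ∩ (A ∖ {x51}) = ∅, so x is NOT a limit point.
Collecting: A' = {x49, x50}.


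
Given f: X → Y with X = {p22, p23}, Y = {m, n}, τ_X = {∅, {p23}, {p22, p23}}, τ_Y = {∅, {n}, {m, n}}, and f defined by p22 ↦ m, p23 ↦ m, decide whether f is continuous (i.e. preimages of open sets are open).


f IS continuous.

Compute f^{-1}(U) for each U ∈ τ_Y:
  U = ∅: f^{-1}(U) = ∅ ∈ τ_X ✓.
  U = {n}: f^{-1}(U) = ∅ ∈ τ_X ✓.
  U = {m, n}: f^{-1}(U) = {p22, p23} ∈ τ_X ✓.
Every preimage lies in τ_X, so f IS continuous.


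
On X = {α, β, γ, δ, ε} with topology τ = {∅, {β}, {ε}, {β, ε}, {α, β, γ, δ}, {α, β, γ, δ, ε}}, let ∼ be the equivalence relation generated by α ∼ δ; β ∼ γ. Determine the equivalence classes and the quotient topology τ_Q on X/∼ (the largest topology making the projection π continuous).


X/∼ = {[α=δ], [β=γ], [ε]}; |τ_Q| = 4.

Equivalence classes: [α=δ], [β=γ], [ε].
Quotient map π: X → X/∼ sends α ↦ [α=δ], β ↦ [β=γ], γ ↦ [β=γ], δ ↦ [α=δ], ε ↦ [ε].
For each subset V ⊆ X/∼, compute π^{-1}(V) ⊆ X and check whether π^{-1}(V) ∈ τ. V is open in τ_Q iff π^{-1}(V) ∈ τ.
  V = {}: π^{-1}(V) = ∅ ∈ τ ✓.
  V = {[α=δ]}: π^{-1}(V) = {α, δ} ∉ τ ✗.
  V = {[β=γ]}: π^{-1}(V) = {β, γ} ∉ τ ✗.
  V = {[α=δ], [β=γ]}: π^{-1}(V) = {α, β, γ, δ} ∈ τ ✓.
  V = {[ε]}: π^{-1}(V) = {ε} ∈ τ ✓.
  V = {[α=δ], [ε]}: π^{-1}(V) = {α, δ, ε} ∉ τ ✗.
  V = {[β=γ], [ε]}: π^{-1}(V) = {β, γ, ε} ∉ τ ✗.
  V = {[α=δ], [β=γ], [ε]}: π^{-1}(V) = {α, β, γ, δ, ε} ∈ τ ✓.
Open sets in the quotient: τ_Q = {{}, {[α=δ], [β=γ]}, {[ε]}, {[α=δ], [β=γ], [ε]}} (4 elements).


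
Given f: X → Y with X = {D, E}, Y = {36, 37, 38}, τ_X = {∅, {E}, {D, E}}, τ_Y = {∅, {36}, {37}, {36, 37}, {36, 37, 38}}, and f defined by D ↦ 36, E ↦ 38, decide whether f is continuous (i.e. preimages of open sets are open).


f is NOT continuous.

Compute f^{-1}(U) for each U ∈ τ_Y:
  U = ∅: f^{-1}(U) = ∅ ∈ τ_X ✓.
  U = {36}: f^{-1}(U) = {D} ∉ τ_X ✗.
  U = {37}: f^{-1}(U) = ∅ ∈ τ_X ✓.
  U = {36, 37}: f^{-1}(U) = {D} ∉ τ_X ✗.
  U = {36, 37, 38}: f^{-1}(U) = {D, E} ∈ τ_X ✓.
Found U = {36} with f^{-1}(U) = {D} not in τ_X. Therefore f is NOT continuous.


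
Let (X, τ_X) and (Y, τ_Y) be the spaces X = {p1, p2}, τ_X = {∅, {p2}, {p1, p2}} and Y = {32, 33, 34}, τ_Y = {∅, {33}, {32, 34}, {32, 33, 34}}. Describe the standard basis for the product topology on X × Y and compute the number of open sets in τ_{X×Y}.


Basis B = {∅ × ∅, {p2} × {33}, {p1, p2} × {33}, {p2} × {32, 34}, {p2} × {32, 33, 34}, {p1, p2} × {32, 34}, {p1, p2} × {32, 33, 34}}; |τ_{X×Y}| = 9.

Enumerate products U × V with U ∈ τ_X, V ∈ τ_Y (deduplicated):
  ∅ × ∅ = {} (∅)
  {p2} × {33} = {(p2,33)}
  {p1, p2} × {33} = {(p1,33), (p2,33)}
  {p2} × {32, 34} = {(p2,32), (p2,34)}
  {p2} × {32, 33, 34} = {(p2,32), (p2,33), (p2,34)}
  {p1, p2} × {32, 34} = {(p1,32), (p1,34), (p2,32), (p2,34)}
  {p1, p2} × {32, 33, 34} = {(p1,32), (p1,33), (p1,34), (p2,32), (p2,33), (p2,34)}
These 7 distinct sets form the basis B.
Close under arbitrary unions to get τ_{X×Y}; counting gives |τ_{X×Y}| = 9.


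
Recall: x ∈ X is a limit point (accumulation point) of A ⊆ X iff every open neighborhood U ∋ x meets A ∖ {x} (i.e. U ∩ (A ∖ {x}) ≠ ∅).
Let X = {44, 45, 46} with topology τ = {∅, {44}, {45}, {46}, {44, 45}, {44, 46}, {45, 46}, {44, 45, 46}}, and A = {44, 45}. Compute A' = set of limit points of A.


A' = ∅

For each x ∈ X, list the open sets U ∈ τ with x ∈ U, then check whether U ∩ (A ∖ {x}) ≠ ∅ for every such U.
  x = 44: open {44} ∋ x has {44} ∩ (A ∖ {44}) = ∅, so x is NOT a limit point.
  x = 45: open {45} ∋ x has {45} ∩ (A ∖ {45}) = ∅, so x is NOT a limit point.
  x = 46: open {46} ∋ x has {46} ∩ (A ∖ {46}) = ∅, so x is NOT a limit point.
Collecting: A' = ∅.


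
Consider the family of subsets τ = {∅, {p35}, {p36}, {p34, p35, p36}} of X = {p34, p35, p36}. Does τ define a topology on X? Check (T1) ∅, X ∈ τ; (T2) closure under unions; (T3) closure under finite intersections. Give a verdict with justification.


τ is NOT a topology on X.

Axiom (T1): ∅ ∈ τ? Yes; X ∈ τ? Yes.
Axiom (T2/T3): check pairwise unions and intersections of members of τ.
Counterexample for (T2): {p35} ∪ {p36} = {p35, p36} ∉ τ. Therefore τ is NOT a topology.


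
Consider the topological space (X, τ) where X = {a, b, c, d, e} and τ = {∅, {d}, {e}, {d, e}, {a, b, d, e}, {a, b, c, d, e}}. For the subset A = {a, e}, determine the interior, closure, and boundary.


int(A) = {e}, cl(A) = {a, b, c, e}, ∂A = {a, b, c}.

Closed sets in (X, τ) are complements of opens:
  closed(X, τ) = {∅, {c}, {a, b, c}, {a, b, c, d}, {a, b, c, e}, {a, b, c, d, e}}.
int(A) = ⋃ {U ∈ τ : U ⊆ A}. Opens contained in A: ∅, {e}.
Taking the union of these: int(A) = {e}.
cl(A) = ⋂ {C closed : A ⊆ C}. Closed sets containing A: {a, b, c, e}, {a, b, c, d, e}.
Intersecting these: cl(A) = {a, b, c, e}.
∂A = cl(A) ∖ int(A) = {a, b, c, e} ∖ {e} = {a, b, c}.


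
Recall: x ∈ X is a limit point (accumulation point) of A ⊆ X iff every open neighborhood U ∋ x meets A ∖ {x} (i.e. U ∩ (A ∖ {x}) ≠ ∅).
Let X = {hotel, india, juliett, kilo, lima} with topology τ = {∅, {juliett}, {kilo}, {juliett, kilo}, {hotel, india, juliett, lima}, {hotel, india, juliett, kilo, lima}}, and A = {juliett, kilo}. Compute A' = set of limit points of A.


A' = {hotel, india, lima}

For each x ∈ X, list the open sets U ∈ τ with x ∈ U, then check whether U ∩ (A ∖ {x}) ≠ ∅ for every such U.
  x = hotel: opens ∋ x are {hotel, india, juliett, lima}, {hotel, india, juliett, kilo, lima}; each meets A ∖ {hotel}, so x IS a limit point.
  x = india: opens ∋ x are {hotel, india, juliett, lima}, {hotel, india, juliett, kilo, lima}; each meets A ∖ {india}, so x IS a limit point.
  x = juliett: open {juliett} ∋ x has {juliett} ∩ (A ∖ {juliett}) = ∅, so x is NOT a limit point.
  x = kilo: open {kilo} ∋ x has {kilo} ∩ (A ∖ {kilo}) = ∅, so x is NOT a limit point.
  x = lima: opens ∋ x are {hotel, india, juliett, lima}, {hotel, india, juliett, kilo, lima}; each meets A ∖ {lima}, so x IS a limit point.
Collecting: A' = {hotel, india, lima}.


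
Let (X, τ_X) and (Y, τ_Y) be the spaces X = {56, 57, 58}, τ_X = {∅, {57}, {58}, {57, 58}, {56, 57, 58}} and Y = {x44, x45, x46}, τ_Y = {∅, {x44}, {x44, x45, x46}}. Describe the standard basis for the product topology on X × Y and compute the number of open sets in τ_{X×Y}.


Basis B = {∅ × ∅, {57} × {x44}, {58} × {x44}, {57, 58} × {x44}, {56, 57, 58} × {x44}, {57} × {x44, x45, x46}, {58} × {x44, x45, x46}, {57, 58} × {x44, x45, x46}, {56, 57, 58} × {x44, x45, x46}}; |τ_{X×Y}| = 14.

Enumerate products U × V with U ∈ τ_X, V ∈ τ_Y (deduplicated):
  ∅ × ∅ = {} (∅)
  {57} × {x44} = {(57,x44)}
  {58} × {x44} = {(58,x44)}
  {57, 58} × {x44} = {(57,x44), (58,x44)}
  {56, 57, 58} × {x44} = {(56,x44), (57,x44), (58,x44)}
  {57} × {x44, x45, x46} = {(57,x44), (57,x45), (57,x46)}
  {58} × {x44, x45, x46} = {(58,x44), (58,x45), (58,x46)}
  {57, 58} × {x44, x45, x46} = {(57,x44), (57,x45), (57,x46), (58,x44), (58,x45), (58,x46)}
  {56, 57, 58} × {x44, x45, x46} = {(56,x44), (56,x45), (56,x46), (57,x44), (57,x45), (57,x46), (58,x44), (58,x45), (58,x46)}
These 9 distinct sets form the basis B.
Close under arbitrary unions to get τ_{X×Y}; counting gives |τ_{X×Y}| = 14.


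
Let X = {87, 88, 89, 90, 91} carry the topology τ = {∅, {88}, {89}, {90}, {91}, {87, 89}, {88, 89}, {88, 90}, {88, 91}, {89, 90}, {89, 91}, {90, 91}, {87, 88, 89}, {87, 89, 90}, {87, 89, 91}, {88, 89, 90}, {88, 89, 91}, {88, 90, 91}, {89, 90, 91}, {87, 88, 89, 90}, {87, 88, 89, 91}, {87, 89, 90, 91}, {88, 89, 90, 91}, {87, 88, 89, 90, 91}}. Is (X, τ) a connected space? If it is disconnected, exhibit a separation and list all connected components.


(X, τ) is disconnected; components = [{88}, {90}, {91}, {87, 89}].

Find clopen sets (U ∈ τ with X ∖ U ∈ τ):
  U = ∅, X ∖ U = {87, 88, 89, 90, 91} — both open, so U is clopen.
  U = {88}, X ∖ U = {87, 89, 90, 91} — both open, so U is clopen.
  U = {90}, X ∖ U = {87, 88, 89, 91} — both open, so U is clopen.
  U = {91}, X ∖ U = {87, 88, 89, 90} — both open, so U is clopen.
  U = {87, 89}, X ∖ U = {88, 90, 91} — both open, so U is clopen.
  U = {88, 90}, X ∖ U = {87, 89, 91} — both open, so U is clopen.
  U = {88, 91}, X ∖ U = {87, 89, 90} — both open, so U is clopen.
  U = {90, 91}, X ∖ U = {87, 88, 89} — both open, so U is clopen.
  U = {87, 88, 89}, X ∖ U = {90, 91} — both open, so U is clopen.
  U = {87, 89, 90}, X ∖ U = {88, 91} — both open, so U is clopen.
  U = {87, 89, 91}, X ∖ U = {88, 90} — both open, so U is clopen.
  U = {88, 90, 91}, X ∖ U = {87, 89} — both open, so U is clopen.
  U = {87, 88, 89, 90}, X ∖ U = {91} — both open, so U is clopen.
  U = {87, 88, 89, 91}, X ∖ U = {90} — both open, so U is clopen.
  U = {87, 89, 90, 91}, X ∖ U = {88} — both open, so U is clopen.
  U = {87, 88, 89, 90, 91}, X ∖ U = ∅ — both open, so U is clopen.
Nontrivial clopen(s) exist: e.g. {91}. So (X, τ) is disconnected.
Compute connected components by grouping points that agree on all clopens:
  component: {88}
  component: {90}
  component: {91}
  component: {87, 89}
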